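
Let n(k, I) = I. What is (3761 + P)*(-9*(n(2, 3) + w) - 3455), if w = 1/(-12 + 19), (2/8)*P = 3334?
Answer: -416876151/7 ≈ -5.9554e+7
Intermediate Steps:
P = 13336 (P = 4*3334 = 13336)
w = 1/7 ≈ 0.14286
(3761 + P)*(-9*(n(2, 3) + w) - 3455) = (3761 + 13336)*(-9*(3 + 1/7) - 3455) = 17097*(-9*22/7 - 3455) = 17097*(-198/7 - 3455) = 17097*(-24383/7) = -416876151/7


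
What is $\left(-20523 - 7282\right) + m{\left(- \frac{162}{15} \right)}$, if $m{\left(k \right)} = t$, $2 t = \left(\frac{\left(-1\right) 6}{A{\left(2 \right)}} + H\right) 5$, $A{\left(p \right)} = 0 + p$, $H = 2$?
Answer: $- \frac{55615}{2} \approx -27808.0$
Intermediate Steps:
$A{\left(p \right)} = p$
$t = - \frac{5}{2}$ ($t = \frac{\left(\frac{\left(-1\right) 6}{2} + 2\right) 5}{2} = \frac{\left(\left(-6\right) \frac{1}{2} + 2\right) 5}{2} = \frac{\left(-3 + 2\right) 5}{2} = \frac{\left(-1\right) 5}{2} = \frac{1}{2} \left(-5\right) = - \frac{5}{2} \approx -2.5$)
$m{\left(k \right)} = - \frac{5}{2}$
$\left(-20523 - 7282\right) + m{\left(- \frac{162}{15} \right)} = \left(-20523 - 7282\right) - \frac{5}{2} = -27805 - \frac{5}{2} = - \frac{55615}{2}$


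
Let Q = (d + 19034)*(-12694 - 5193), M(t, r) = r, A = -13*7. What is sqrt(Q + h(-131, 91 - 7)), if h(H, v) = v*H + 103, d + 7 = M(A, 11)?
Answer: 29*I*sqrt(404927) ≈ 18454.0*I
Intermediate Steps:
A = -91
d = 4 (d = -7 + 11 = 4)
Q = -340532706 (Q = (4 + 19034)*(-12694 - 5193) = 19038*(-17887) = -340532706)
h(H, v) = 103 + H*v (h(H, v) = H*v + 103 = 103 + H*v)
sqrt(Q + h(-131, 91 - 7)) = sqrt(-340532706 + (103 - 131*(91 - 7))) = sqrt(-340532706 + (103 - 131*84)) = sqrt(-340532706 + (103 - 11004)) = sqrt(-340532706 - 10901) = sqrt(-340543607) = 29*I*sqrt(404927)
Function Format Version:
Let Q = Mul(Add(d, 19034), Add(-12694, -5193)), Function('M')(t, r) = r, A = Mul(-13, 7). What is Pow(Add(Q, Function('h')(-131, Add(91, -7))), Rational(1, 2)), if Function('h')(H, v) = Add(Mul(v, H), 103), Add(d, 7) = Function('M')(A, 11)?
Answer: Mul(29, I, Pow(404927, Rational(1, 2))) ≈ Mul(18454., I)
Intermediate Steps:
A = -91
d = 4 (d = Add(-7, 11) = 4)
Q = -340532706 (Q = Mul(Add(4, 19034), Add(-12694, -5193)) = Mul(19038, -17887) = -340532706)
Function('h')(H, v) = Add(103, Mul(H, v)) (Function('h')(H, v) = Add(Mul(H, v), 103) = Add(103, Mul(H, v)))
Pow(Add(Q, Function('h')(-131, Add(91, -7))), Rational(1, 2)) = Pow(Add(-340532706, Add(103, Mul(-131, Add(91, -7)))), Rational(1, 2)) = Pow(Add(-340532706, Add(103, Mul(-131, 84))), Rational(1, 2)) = Pow(Add(-340532706, Add(103, -11004)), Rational(1, 2)) = Pow(Add(-340532706, -10901), Rational(1, 2)) = Pow(-340543607, Rational(1, 2)) = Mul(29, I, Pow(404927, Rational(1, 2)))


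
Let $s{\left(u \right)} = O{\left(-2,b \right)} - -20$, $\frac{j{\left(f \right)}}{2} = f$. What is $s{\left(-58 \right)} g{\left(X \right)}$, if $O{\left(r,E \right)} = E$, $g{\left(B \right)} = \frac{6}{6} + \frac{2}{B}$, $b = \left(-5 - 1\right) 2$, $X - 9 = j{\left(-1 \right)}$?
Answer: $\frac{72}{7} \approx 10.286$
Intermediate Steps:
$j{\left(f \right)} = 2 f$
$X = 7$ ($X = 9 + 2 \left(-1\right) = 9 - 2 = 7$)
$b = -12$ ($b = \left(-6\right) 2 = -12$)
$g{\left(B \right)} = 1 + \frac{2}{B}$ ($g{\left(B \right)} = 6 \cdot \frac{1}{6} + \frac{2}{B} = 1 + \frac{2}{B}$)
$s{\left(u \right)} = 8$ ($s{\left(u \right)} = -12 - -20 = -12 + 20 = 8$)
$s{\left(-58 \right)} g{\left(X \right)} = 8 \frac{2 + 7}{7} = 8 \cdot \frac{1}{7} \cdot 9 = 8 \cdot \frac{9}{7} = \frac{72}{7}$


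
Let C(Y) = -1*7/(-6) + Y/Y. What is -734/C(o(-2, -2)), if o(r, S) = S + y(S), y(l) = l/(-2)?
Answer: -4404/13 ≈ -338.77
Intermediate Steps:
y(l) = -l/2 (y(l) = l*(-½) = -l/2)
o(r, S) = S/2 (o(r, S) = S - S/2 = S/2)
C(Y) = 13/6 (C(Y) = -7*(-⅙) + 1 = 7/6 + 1 = 13/6)
-734/C(o(-2, -2)) = -734/13/6 = -734*6/13 = -4404/13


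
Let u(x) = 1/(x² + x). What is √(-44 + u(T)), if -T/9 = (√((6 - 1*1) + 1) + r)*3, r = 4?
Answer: √(-10513785 - 3831300*√6)/(45*√(118 + 43*√6)) ≈ 6.6332*I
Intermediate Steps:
T = -108 - 27*√6 (T = -9*(√((6 - 1*1) + 1) + 4)*3 = -9*(√((6 - 1) + 1) + 4)*3 = -9*(√(5 + 1) + 4)*3 = -9*(√6 + 4)*3 = -9*(4 + √6)*3 = -9*(12 + 3*√6) = -108 - 27*√6 ≈ -174.14)
u(x) = 1/(x + x²)
√(-44 + u(T)) = √(-44 + 1/((-108 - 27*√6)*(1 + (-108 - 27*√6)))) = √(-44 + 1/((-108 - 27*√6)*(-107 - 27*√6)))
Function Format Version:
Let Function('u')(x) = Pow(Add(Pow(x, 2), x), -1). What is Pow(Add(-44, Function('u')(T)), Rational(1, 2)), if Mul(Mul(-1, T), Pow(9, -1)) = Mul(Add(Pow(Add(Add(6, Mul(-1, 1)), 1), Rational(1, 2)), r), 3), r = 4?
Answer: Mul(Rational(1, 45), Pow(Add(-10513785, Mul(-3831300, Pow(6, Rational(1, 2)))), Rational(1, 2)), Pow(Add(118, Mul(43, Pow(6, Rational(1, 2)))), Rational(-1, 2))) ≈ Mul(6.6332, I)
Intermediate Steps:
T = Add(-108, Mul(-27, Pow(6, Rational(1, 2)))) (T = Mul(-9, Mul(Add(Pow(Add(Add(6, Mul(-1, 1)), 1), Rational(1, 2)), 4), 3)) = Mul(-9, Mul(Add(Pow(Add(Add(6, -1), 1), Rational(1, 2)), 4), 3)) = Mul(-9, Mul(Add(Pow(Add(5, 1), Rational(1, 2)), 4), 3)) = Mul(-9, Mul(Add(Pow(6, Rational(1, 2)), 4), 3)) = Mul(-9, Mul(Add(4, Pow(6, Rational(1, 2))), 3)) = Mul(-9, Add(12, Mul(3, Pow(6, Rational(1, 2))))) = Add(-108, Mul(-27, Pow(6, Rational(1, 2)))) ≈ -174.14)
Function('u')(x) = Pow(Add(x, Pow(x, 2)), -1)
Pow(Add(-44, Function('u')(T)), Rational(1, 2)) = Pow(Add(-44, Mul(Pow(Add(-108, Mul(-27, Pow(6, Rational(1, 2)))), -1), Pow(Add(1, Add(-108, Mul(-27, Pow(6, Rational(1, 2))))), -1))), Rational(1, 2)) = Pow(Add(-44, Mul(Pow(Add(-108, Mul(-27, Pow(6, Rational(1, 2)))), -1), Pow(Add(-107, Mul(-27, Pow(6, Rational(1, 2)))), -1))), Rational(1, 2))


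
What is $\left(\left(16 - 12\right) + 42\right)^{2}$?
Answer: $2116$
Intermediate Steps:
$\left(\left(16 - 12\right) + 42\right)^{2} = \left(4 + 42\right)^{2} = 46^{2} = 2116$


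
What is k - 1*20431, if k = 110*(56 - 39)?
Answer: -18561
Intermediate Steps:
k = 1870 (k = 110*17 = 1870)
k - 1*20431 = 1870 - 1*20431 = 1870 - 20431 = -18561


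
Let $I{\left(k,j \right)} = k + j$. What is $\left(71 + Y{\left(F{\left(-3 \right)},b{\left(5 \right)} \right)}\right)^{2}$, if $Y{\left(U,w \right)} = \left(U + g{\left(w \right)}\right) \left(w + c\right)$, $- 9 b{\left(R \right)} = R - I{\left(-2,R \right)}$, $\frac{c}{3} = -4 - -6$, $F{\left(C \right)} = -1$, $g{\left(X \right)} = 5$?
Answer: $\frac{717409}{81} \approx 8856.9$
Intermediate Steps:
$I{\left(k,j \right)} = j + k$
$c = 6$ ($c = 3 \left(-4 - -6\right) = 3 \left(-4 + 6\right) = 3 \cdot 2 = 6$)
$b{\left(R \right)} = - \frac{2}{9}$ ($b{\left(R \right)} = - \frac{R - \left(R - 2\right)}{9} = - \frac{R - \left(-2 + R\right)}{9} = \left(- \frac{1}{9}\right) 2 = - \frac{2}{9}$)
$Y{\left(U,w \right)} = \left(5 + U\right) \left(6 + w\right)$ ($Y{\left(U,w \right)} = \left(U + 5\right) \left(w + 6\right) = \left(5 + U\right) \left(6 + w\right)$)
$\left(71 + Y{\left(F{\left(-3 \right)},b{\left(5 \right)} \right)}\right)^{2} = \left(71 + \left(30 + 5 \left(- \frac{2}{9}\right) + 6 \left(-1\right) - - \frac{2}{9}\right)\right)^{2} = \left(71 + \left(30 - \frac{10}{9} - 6 + \frac{2}{9}\right)\right)^{2} = \left(71 + \frac{208}{9}\right)^{2} = \left(\frac{847}{9}\right)^{2} = \frac{717409}{81}$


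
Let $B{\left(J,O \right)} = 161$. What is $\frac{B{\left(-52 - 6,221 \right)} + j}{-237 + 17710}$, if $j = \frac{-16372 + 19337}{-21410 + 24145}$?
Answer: $\frac{88660}{9557731} \approx 0.0092763$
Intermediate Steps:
$j = \frac{593}{547}$ ($j = \frac{2965}{2735} = 2965 \cdot \frac{1}{2735} = \frac{593}{547} \approx 1.0841$)
$\frac{B{\left(-52 - 6,221 \right)} + j}{-237 + 17710} = \frac{161 + \frac{593}{547}}{-237 + 17710} = \frac{88660}{547 \cdot 17473} = \frac{88660}{547} \cdot \frac{1}{17473} = \frac{88660}{9557731}$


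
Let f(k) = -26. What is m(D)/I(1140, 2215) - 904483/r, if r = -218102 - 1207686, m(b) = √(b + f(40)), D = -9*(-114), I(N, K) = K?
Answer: 904483/1425788 + 2*√10/443 ≈ 0.64865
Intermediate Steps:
D = 1026
m(b) = √(-26 + b) (m(b) = √(b - 26) = √(-26 + b))
r = -1425788
m(D)/I(1140, 2215) - 904483/r = √(-26 + 1026)/2215 - 904483/(-1425788) = √1000*(1/2215) - 904483*(-1/1425788) = (10*√10)*(1/2215) + 904483/1425788 = 2*√10/443 + 904483/1425788 = 904483/1425788 + 2*√10/443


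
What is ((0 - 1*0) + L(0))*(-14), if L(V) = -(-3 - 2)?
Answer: -70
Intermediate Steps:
L(V) = 5 (L(V) = -1*(-5) = 5)
((0 - 1*0) + L(0))*(-14) = ((0 - 1*0) + 5)*(-14) = ((0 + 0) + 5)*(-14) = (0 + 5)*(-14) = 5*(-14) = -70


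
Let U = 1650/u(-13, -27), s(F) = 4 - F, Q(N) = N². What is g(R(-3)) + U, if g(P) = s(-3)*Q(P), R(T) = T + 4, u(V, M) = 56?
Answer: 1021/28 ≈ 36.464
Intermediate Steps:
R(T) = 4 + T
U = 825/28 (U = 1650/56 = 1650*(1/56) = 825/28 ≈ 29.464)
g(P) = 7*P² (g(P) = (4 - 1*(-3))*P² = (4 + 3)*P² = 7*P²)
g(R(-3)) + U = 7*(4 - 3)² + 825/28 = 7*1² + 825/28 = 7*1 + 825/28 = 7 + 825/28 = 1021/28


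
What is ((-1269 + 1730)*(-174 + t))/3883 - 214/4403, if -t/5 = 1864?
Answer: -19271590764/17096849 ≈ -1127.2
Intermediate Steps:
t = -9320 (t = -5*1864 = -9320)
((-1269 + 1730)*(-174 + t))/3883 - 214/4403 = ((-1269 + 1730)*(-174 - 9320))/3883 - 214/4403 = (461*(-9494))*(1/3883) - 214*1/4403 = -4376734*1/3883 - 214/4403 = -4376734/3883 - 214/4403 = -19271590764/17096849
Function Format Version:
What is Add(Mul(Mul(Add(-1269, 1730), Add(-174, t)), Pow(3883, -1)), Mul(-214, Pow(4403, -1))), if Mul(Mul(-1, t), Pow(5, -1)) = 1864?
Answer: Rational(-19271590764, 17096849) ≈ -1127.2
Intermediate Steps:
t = -9320 (t = Mul(-5, 1864) = -9320)
Add(Mul(Mul(Add(-1269, 1730), Add(-174, t)), Pow(3883, -1)), Mul(-214, Pow(4403, -1))) = Add(Mul(Mul(Add(-1269, 1730), Add(-174, -9320)), Pow(3883, -1)), Mul(-214, Pow(4403, -1))) = Add(Mul(Mul(461, -9494), Rational(1, 3883)), Mul(-214, Rational(1, 4403))) = Add(Mul(-4376734, Rational(1, 3883)), Rational(-214, 4403)) = Add(Rational(-4376734, 3883), Rational(-214, 4403)) = Rational(-19271590764, 17096849)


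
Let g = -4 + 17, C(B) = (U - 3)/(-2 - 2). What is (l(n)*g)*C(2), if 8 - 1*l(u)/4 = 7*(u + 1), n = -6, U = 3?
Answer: 0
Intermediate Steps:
C(B) = 0 (C(B) = (3 - 3)/(-2 - 2) = 0/(-4) = 0*(-1/4) = 0)
g = 13
l(u) = 4 - 28*u (l(u) = 32 - 28*(u + 1) = 32 - 28*(1 + u) = 32 - 4*(7 + 7*u) = 32 + (-28 - 28*u) = 4 - 28*u)
(l(n)*g)*C(2) = ((4 - 28*(-6))*13)*0 = ((4 + 168)*13)*0 = (172*13)*0 = 2236*0 = 0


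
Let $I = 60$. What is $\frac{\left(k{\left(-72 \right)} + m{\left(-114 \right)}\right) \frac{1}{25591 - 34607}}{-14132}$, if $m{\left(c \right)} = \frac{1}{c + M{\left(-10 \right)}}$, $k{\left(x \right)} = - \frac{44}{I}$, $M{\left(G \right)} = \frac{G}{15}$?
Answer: $- \frac{547}{93922402560} \approx -5.824 \cdot 10^{-9}$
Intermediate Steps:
$M{\left(G \right)} = \frac{G}{15}$
$k{\left(x \right)} = - \frac{11}{15}$ ($k{\left(x \right)} = - \frac{44}{60} = \left(-44\right) \frac{1}{60} = - \frac{11}{15}$)
$m{\left(c \right)} = \frac{1}{- \frac{2}{3} + c}$ ($m{\left(c \right)} = \frac{1}{c + \frac{1}{15} \left(-10\right)} = \frac{1}{c - \frac{2}{3}} = \frac{1}{- \frac{2}{3} + c}$)
$\frac{\left(k{\left(-72 \right)} + m{\left(-114 \right)}\right) \frac{1}{25591 - 34607}}{-14132} = \frac{\left(- \frac{11}{15} + \frac{3}{-2 + 3 \left(-114\right)}\right) \frac{1}{25591 - 34607}}{-14132} = \frac{- \frac{11}{15} + \frac{3}{-2 - 342}}{-9016} \left(- \frac{1}{14132}\right) = \left(- \frac{11}{15} + \frac{3}{-344}\right) \left(- \frac{1}{9016}\right) \left(- \frac{1}{14132}\right) = \left(- \frac{11}{15} + 3 \left(- \frac{1}{344}\right)\right) \left(- \frac{1}{9016}\right) \left(- \frac{1}{14132}\right) = \left(- \frac{11}{15} - \frac{3}{344}\right) \left(- \frac{1}{9016}\right) \left(- \frac{1}{14132}\right) = \left(- \frac{3829}{5160}\right) \left(- \frac{1}{9016}\right) \left(- \frac{1}{14132}\right) = \frac{547}{6646080} \left(- \frac{1}{14132}\right) = - \frac{547}{93922402560}$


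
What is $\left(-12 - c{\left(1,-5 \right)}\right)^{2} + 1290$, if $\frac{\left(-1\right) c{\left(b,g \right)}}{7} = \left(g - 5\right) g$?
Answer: $115534$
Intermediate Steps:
$c{\left(b,g \right)} = - 7 g \left(-5 + g\right)$ ($c{\left(b,g \right)} = - 7 \left(g - 5\right) g = - 7 \left(-5 + g\right) g = - 7 g \left(-5 + g\right)$)
$\left(-12 - c{\left(1,-5 \right)}\right)^{2} + 1290 = \left(-12 - 7 \left(-5\right) \left(5 - -5\right)\right)^{2} + 1290 = \left(-12 - 7 \left(-5\right) \left(5 + 5\right)\right)^{2} + 1290 = \left(-12 - 7 \left(-5\right) 10\right)^{2} + 1290 = \left(-12 - -350\right)^{2} + 1290 = \left(-12 + 350\right)^{2} + 1290 = 338^{2} + 1290 = 114244 + 1290 = 115534$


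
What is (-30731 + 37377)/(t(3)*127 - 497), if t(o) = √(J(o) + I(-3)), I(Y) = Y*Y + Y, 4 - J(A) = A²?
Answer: -3323/185 ≈ -17.962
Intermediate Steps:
J(A) = 4 - A²
I(Y) = Y + Y² (I(Y) = Y² + Y = Y + Y²)
t(o) = √(10 - o²) (t(o) = √((4 - o²) - 3*(1 - 3)) = √((4 - o²) - 3*(-2)) = √((4 - o²) + 6) = √(10 - o²))
(-30731 + 37377)/(t(3)*127 - 497) = (-30731 + 37377)/(√(10 - 1*3²)*127 - 497) = 6646/(√(10 - 1*9)*127 - 497) = 6646/(√(10 - 9)*127 - 497) = 6646/(√1*127 - 497) = 6646/(1*127 - 497) = 6646/(127 - 497) = 6646/(-370) = 6646*(-1/370) = -3323/185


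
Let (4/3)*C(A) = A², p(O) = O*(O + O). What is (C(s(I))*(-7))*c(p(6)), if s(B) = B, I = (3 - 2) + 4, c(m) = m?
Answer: -9450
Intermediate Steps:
p(O) = 2*O² (p(O) = O*(2*O) = 2*O²)
I = 5 (I = 1 + 4 = 5)
C(A) = 3*A²/4
(C(s(I))*(-7))*c(p(6)) = (((¾)*5²)*(-7))*(2*6²) = (((¾)*25)*(-7))*(2*36) = ((75/4)*(-7))*72 = -525/4*72 = -9450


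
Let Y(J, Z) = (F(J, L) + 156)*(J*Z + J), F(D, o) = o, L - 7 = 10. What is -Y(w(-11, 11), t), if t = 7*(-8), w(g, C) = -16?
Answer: -152240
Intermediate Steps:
L = 17 (L = 7 + 10 = 17)
t = -56
Y(J, Z) = 173*J + 173*J*Z (Y(J, Z) = (17 + 156)*(J*Z + J) = 173*(J + J*Z) = 173*J + 173*J*Z)
-Y(w(-11, 11), t) = -173*(-16)*(1 - 56) = -173*(-16)*(-55) = -1*152240 = -152240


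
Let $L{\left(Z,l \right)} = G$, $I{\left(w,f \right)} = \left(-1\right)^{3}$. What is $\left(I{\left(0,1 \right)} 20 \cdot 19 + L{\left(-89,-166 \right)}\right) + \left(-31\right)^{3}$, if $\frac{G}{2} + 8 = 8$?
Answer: $-30171$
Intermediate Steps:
$I{\left(w,f \right)} = -1$
$G = 0$ ($G = -16 + 2 \cdot 8 = -16 + 16 = 0$)
$L{\left(Z,l \right)} = 0$
$\left(I{\left(0,1 \right)} 20 \cdot 19 + L{\left(-89,-166 \right)}\right) + \left(-31\right)^{3} = \left(\left(-1\right) 20 \cdot 19 + 0\right) + \left(-31\right)^{3} = \left(\left(-20\right) 19 + 0\right) - 29791 = \left(-380 + 0\right) - 29791 = -380 - 29791 = -30171$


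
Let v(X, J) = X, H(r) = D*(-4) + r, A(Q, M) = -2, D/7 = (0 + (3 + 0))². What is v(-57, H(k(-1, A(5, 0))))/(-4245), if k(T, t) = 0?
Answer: 19/1415 ≈ 0.013428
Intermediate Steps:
D = 63 (D = 7*(0 + (3 + 0))² = 7*(0 + 3)² = 7*3² = 7*9 = 63)
H(r) = -252 + r (H(r) = 63*(-4) + r = -252 + r)
v(-57, H(k(-1, A(5, 0))))/(-4245) = -57/(-4245) = -57*(-1/4245) = 19/1415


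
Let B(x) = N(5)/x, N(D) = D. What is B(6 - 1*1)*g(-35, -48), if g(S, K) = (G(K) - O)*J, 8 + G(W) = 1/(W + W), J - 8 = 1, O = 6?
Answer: -4035/32 ≈ -126.09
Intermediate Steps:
J = 9 (J = 8 + 1 = 9)
G(W) = -8 + 1/(2*W) (G(W) = -8 + 1/(W + W) = -8 + 1/(2*W))
B(x) = 5/x
g(S, K) = -126 + 9/(2*K) (g(S, K) = ((-8 + 1/(2*K)) - 1*6)*9 = ((-8 + 1/(2*K)) - 6)*9 = (-14 + 1/(2*K))*9 = -126 + 9/(2*K))
B(6 - 1*1)*g(-35, -48) = (5/(6 - 1*1))*(-126 + (9/2)/(-48)) = (5/(6 - 1))*(-126 + (9/2)*(-1/48)) = (5/5)*(-126 - 3/32) = (5*(1/5))*(-4035/32) = 1*(-4035/32) = -4035/32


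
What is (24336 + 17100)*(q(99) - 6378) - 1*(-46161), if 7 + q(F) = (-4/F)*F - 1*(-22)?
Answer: -263776851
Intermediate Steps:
q(F) = 11 (q(F) = -7 + ((-4/F)*F - 1*(-22)) = -7 + (-4 + 22) = -7 + 18 = 11)
(24336 + 17100)*(q(99) - 6378) - 1*(-46161) = (24336 + 17100)*(11 - 6378) - 1*(-46161) = 41436*(-6367) + 46161 = -263823012 + 46161 = -263776851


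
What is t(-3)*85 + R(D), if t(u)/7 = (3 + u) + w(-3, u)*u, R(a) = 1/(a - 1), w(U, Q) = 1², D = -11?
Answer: -21421/12 ≈ -1785.1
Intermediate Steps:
w(U, Q) = 1
R(a) = 1/(-1 + a)
t(u) = 21 + 14*u (t(u) = 7*((3 + u) + 1*u) = 7*((3 + u) + u) = 7*(3 + 2*u) = 21 + 14*u)
t(-3)*85 + R(D) = (21 + 14*(-3))*85 + 1/(-1 - 11) = (21 - 42)*85 + 1/(-12) = -21*85 - 1/12 = -1785 - 1/12 = -21421/12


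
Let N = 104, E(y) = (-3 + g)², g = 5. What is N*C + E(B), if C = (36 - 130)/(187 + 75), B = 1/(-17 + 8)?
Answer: -4364/131 ≈ -33.313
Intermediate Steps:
B = -⅑ (B = 1/(-9) = -⅑ ≈ -0.11111)
E(y) = 4 (E(y) = (-3 + 5)² = 2² = 4)
C = -47/131 (C = -94/262 = -94*1/262 = -47/131 ≈ -0.35878)
N*C + E(B) = 104*(-47/131) + 4 = -4888/131 + 4 = -4364/131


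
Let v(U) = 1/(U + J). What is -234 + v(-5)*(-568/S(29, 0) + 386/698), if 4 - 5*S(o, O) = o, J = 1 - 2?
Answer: -883059/3490 ≈ -253.03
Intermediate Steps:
J = -1
S(o, O) = 4/5 - o/5
v(U) = 1/(-1 + U) (v(U) = 1/(U - 1) = 1/(-1 + U))
-234 + v(-5)*(-568/S(29, 0) + 386/698) = -234 + (-568/(4/5 - 1/5*29) + 386/698)/(-1 - 5) = -234 + (-568/(4/5 - 29/5) + 386*(1/698))/(-6) = -234 - (-568/(-5) + 193/349)/6 = -234 - (-568*(-1/5) + 193/349)/6 = -234 - (568/5 + 193/349)/6 = -234 - 1/6*199197/1745 = -234 - 66399/3490 = -883059/3490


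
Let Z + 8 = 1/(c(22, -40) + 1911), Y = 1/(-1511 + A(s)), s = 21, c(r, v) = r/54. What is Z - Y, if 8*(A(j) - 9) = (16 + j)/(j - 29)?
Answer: -39697167193/4962883320 ≈ -7.9988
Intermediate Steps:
c(r, v) = r/54 (c(r, v) = r*(1/54) = r/54)
A(j) = 9 + (16 + j)/(8*(-29 + j)) (A(j) = 9 + ((16 + j)/(j - 29))/8 = 9 + ((16 + j)/(-29 + j))/8 = 9 + (16 + j)/(8*(-29 + j)))
Y = -64/96165 (Y = 1/(-1511 + (-2072 + 73*21)/(8*(-29 + 21))) = 1/(-1511 + (1/8)*(-2072 + 1533)/(-8)) = 1/(-1511 + (1/8)*(-1/8)*(-539)) = 1/(-1511 + 539/64) = 1/(-96165/64) = -64/96165 ≈ -0.00066552)
Z = -412837/51608 (Z = -8 + 1/((1/54)*22 + 1911) = -8 + 1/(11/27 + 1911) = -8 + 1/(51608/27) = -8 + 27/51608 = -412837/51608 ≈ -7.9995)
Z - Y = -412837/51608 - 1*(-64/96165) = -412837/51608 + 64/96165 = -39697167193/4962883320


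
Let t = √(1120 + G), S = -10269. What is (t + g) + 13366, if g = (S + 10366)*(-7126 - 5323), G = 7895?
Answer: -1194187 + √9015 ≈ -1.1941e+6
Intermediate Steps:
t = √9015 (t = √(1120 + 7895) = √9015 ≈ 94.947)
g = -1207553 (g = (-10269 + 10366)*(-7126 - 5323) = 97*(-12449) = -1207553)
(t + g) + 13366 = (√9015 - 1207553) + 13366 = (-1207553 + √9015) + 13366 = -1194187 + √9015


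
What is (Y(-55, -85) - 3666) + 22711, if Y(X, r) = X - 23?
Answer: 18967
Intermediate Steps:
Y(X, r) = -23 + X
(Y(-55, -85) - 3666) + 22711 = ((-23 - 55) - 3666) + 22711 = (-78 - 3666) + 22711 = -3744 + 22711 = 18967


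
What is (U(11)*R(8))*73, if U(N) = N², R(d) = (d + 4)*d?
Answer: 847968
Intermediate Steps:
R(d) = d*(4 + d) (R(d) = (4 + d)*d = d*(4 + d))
(U(11)*R(8))*73 = (11²*(8*(4 + 8)))*73 = (121*(8*12))*73 = (121*96)*73 = 11616*73 = 847968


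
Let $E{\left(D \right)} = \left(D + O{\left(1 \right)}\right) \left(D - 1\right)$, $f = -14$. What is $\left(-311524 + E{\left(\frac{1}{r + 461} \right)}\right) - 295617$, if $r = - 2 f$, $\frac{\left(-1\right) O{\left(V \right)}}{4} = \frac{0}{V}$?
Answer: $- \frac{145180163549}{239121} \approx -6.0714 \cdot 10^{5}$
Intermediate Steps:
$O{\left(V \right)} = 0$ ($O{\left(V \right)} = - 4 \frac{0}{V} = \left(-4\right) 0 = 0$)
$r = 28$ ($r = \left(-2\right) \left(-14\right) = 28$)
$E{\left(D \right)} = D \left(-1 + D\right)$ ($E{\left(D \right)} = \left(D + 0\right) \left(D - 1\right) = D \left(-1 + D\right)$)
$\left(-311524 + E{\left(\frac{1}{r + 461} \right)}\right) - 295617 = \left(-311524 + \frac{-1 + \frac{1}{28 + 461}}{28 + 461}\right) - 295617 = \left(-311524 + \frac{-1 + \frac{1}{489}}{489}\right) - 295617 = \left(-311524 + \frac{1}{489} \left(- \frac{488}{489}\right)\right) - 295617 = \left(-311524 - \frac{488}{239121}\right) - 295617 = - \frac{74491930892}{239121} - 295617 = - \frac{145180163549}{239121}$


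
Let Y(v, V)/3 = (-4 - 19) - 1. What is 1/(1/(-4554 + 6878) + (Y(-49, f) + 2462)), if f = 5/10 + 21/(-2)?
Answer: 2324/5554361 ≈ 0.00041841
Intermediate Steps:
f = -10 (f = 5*(⅒) + 21*(-½) = ½ - 21/2 = -10)
Y(v, V) = -72 (Y(v, V) = 3*((-4 - 19) - 1) = 3*(-23 - 1) = 3*(-24) = -72)
1/(1/(-4554 + 6878) + (Y(-49, f) + 2462)) = 1/(1/(-4554 + 6878) + (-72 + 2462)) = 1/(1/2324 + 2390) = 1/(5554361/2324) = 2324/5554361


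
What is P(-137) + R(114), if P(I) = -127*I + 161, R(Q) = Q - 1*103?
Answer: 17571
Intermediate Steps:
R(Q) = -103 + Q (R(Q) = Q - 103 = -103 + Q)
P(I) = 161 - 127*I
P(-137) + R(114) = (161 - 127*(-137)) + (-103 + 114) = (161 + 17399) + 11 = 17560 + 11 = 17571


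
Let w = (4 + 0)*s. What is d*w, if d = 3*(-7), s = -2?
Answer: 168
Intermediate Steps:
w = -8 (w = (4 + 0)*(-2) = 4*(-2) = -8)
d = -21
d*w = -21*(-8) = 168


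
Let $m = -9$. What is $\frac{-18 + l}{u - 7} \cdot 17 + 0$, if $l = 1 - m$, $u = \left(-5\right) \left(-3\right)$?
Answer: $-17$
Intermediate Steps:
$u = 15$
$l = 10$ ($l = 1 - -9 = 1 + 9 = 10$)
$\frac{-18 + l}{u - 7} \cdot 17 + 0 = \frac{-18 + 10}{15 - 7} \cdot 17 + 0 = - \frac{8}{8} \cdot 17 + 0 = \left(-8\right) \frac{1}{8} \cdot 17 + 0 = \left(-1\right) 17 + 0 = -17 + 0 = -17$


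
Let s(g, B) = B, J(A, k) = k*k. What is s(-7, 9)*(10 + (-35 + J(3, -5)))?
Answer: 0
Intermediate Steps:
J(A, k) = k**2
s(-7, 9)*(10 + (-35 + J(3, -5))) = 9*(10 + (-35 + (-5)**2)) = 9*(10 + (-35 + 25)) = 9*(10 - 10) = 9*0 = 0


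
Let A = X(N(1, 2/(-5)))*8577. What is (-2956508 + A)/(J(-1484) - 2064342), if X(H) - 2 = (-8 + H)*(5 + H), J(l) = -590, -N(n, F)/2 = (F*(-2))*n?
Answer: 40241341/25811650 ≈ 1.5590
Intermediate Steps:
N(n, F) = 4*F*n (N(n, F) = -2*F*(-2)*n = -2*(-2*F)*n = -(-4)*F*n = 4*F*n)
X(H) = 2 + (-8 + H)*(5 + H)
A = -6569982/25 (A = (-38 + (4*(2/(-5))*1)² - 12*2/(-5))*8577 = (-38 + (4*(2*(-⅕))*1)² - 12*2*(-⅕))*8577 = (-38 + (4*(-⅖)*1)² - 12*(-2)/5)*8577 = (-38 + (-8/5)² - 3*(-8/5))*8577 = (-38 + 64/25 + 24/5)*8577 = -766/25*8577 = -6569982/25 ≈ -2.6280e+5)
(-2956508 + A)/(J(-1484) - 2064342) = (-2956508 - 6569982/25)/(-590 - 2064342) = -80482682/25/(-2064932) = -80482682/25*(-1/2064932) = 40241341/25811650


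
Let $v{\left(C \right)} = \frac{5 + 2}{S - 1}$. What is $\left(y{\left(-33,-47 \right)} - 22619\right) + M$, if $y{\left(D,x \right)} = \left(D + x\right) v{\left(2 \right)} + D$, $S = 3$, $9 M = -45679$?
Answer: $- \frac{252067}{9} \approx -28007.0$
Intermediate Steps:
$M = - \frac{45679}{9}$ ($M = \frac{1}{9} \left(-45679\right) = - \frac{45679}{9} \approx -5075.4$)
$v{\left(C \right)} = \frac{7}{2}$ ($v{\left(C \right)} = \frac{5 + 2}{3 - 1} = \frac{7}{2}$)
$y{\left(D,x \right)} = \frac{7 x}{2} + \frac{9 D}{2}$ ($y{\left(D,x \right)} = \left(D + x\right) \frac{7}{2} + D = \left(\frac{7 D}{2} + \frac{7 x}{2}\right) + D = \frac{7 x}{2} + \frac{9 D}{2}$)
$\left(y{\left(-33,-47 \right)} - 22619\right) + M = \left(\left(\frac{7}{2} \left(-47\right) + \frac{9}{2} \left(-33\right)\right) - 22619\right) - \frac{45679}{9} = \left(\left(- \frac{329}{2} - \frac{297}{2}\right) - 22619\right) - \frac{45679}{9} = \left(-313 - 22619\right) - \frac{45679}{9} = -22932 - \frac{45679}{9} = - \frac{252067}{9}$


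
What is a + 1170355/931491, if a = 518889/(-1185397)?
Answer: 903994872436/1104186636927 ≈ 0.81870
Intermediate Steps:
a = -518889/1185397 (a = 518889*(-1/1185397) = -518889/1185397 ≈ -0.43773)
a + 1170355/931491 = -518889/1185397 + 1170355/931491 = 903994872436/1104186636927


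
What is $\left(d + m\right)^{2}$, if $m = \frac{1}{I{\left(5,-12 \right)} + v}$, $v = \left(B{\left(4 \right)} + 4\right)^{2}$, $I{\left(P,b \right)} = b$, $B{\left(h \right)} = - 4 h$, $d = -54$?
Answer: $\frac{50794129}{17424} \approx 2915.2$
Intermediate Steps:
$v = 144$ ($v = \left(\left(-4\right) 4 + 4\right)^{2} = \left(-16 + 4\right)^{2} = \left(-12\right)^{2} = 144$)
$m = \frac{1}{132}$ ($m = \frac{1}{-12 + 144} = \frac{1}{132} \approx 0.0075758$)
$\left(d + m\right)^{2} = \left(-54 + \frac{1}{132}\right)^{2} = \left(- \frac{7127}{132}\right)^{2} = \frac{50794129}{17424}$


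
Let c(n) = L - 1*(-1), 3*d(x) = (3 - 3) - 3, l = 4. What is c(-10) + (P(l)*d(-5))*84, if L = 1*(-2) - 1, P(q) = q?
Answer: -338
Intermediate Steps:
L = -3 (L = -2 - 1 = -3)
d(x) = -1 (d(x) = ((3 - 3) - 3)/3 = (0 - 3)/3 = (1/3)*(-3) = -1)
c(n) = -2 (c(n) = -3 - 1*(-1) = -3 + 1 = -2)
c(-10) + (P(l)*d(-5))*84 = -2 + (4*(-1))*84 = -2 - 4*84 = -2 - 336 = -338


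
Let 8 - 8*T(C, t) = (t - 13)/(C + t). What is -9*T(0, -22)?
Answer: -1269/176 ≈ -7.2102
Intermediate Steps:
T(C, t) = 1 - (-13 + t)/(8*(C + t)) (T(C, t) = 1 - (t - 13)/(8*(C + t)) = 1 - (-13 + t)/(8*(C + t)))
-9*T(0, -22) = -9*(13/8 + 0 + (7/8)*(-22))/(0 - 22) = -9*(13/8 + 0 - 77/4)/(-22) = -(-9)*(-141)/(22*8) = -9*141/176 = -1269/176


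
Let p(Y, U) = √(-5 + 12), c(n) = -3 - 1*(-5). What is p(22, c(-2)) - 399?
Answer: -399 + √7 ≈ -396.35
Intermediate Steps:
c(n) = 2 (c(n) = -3 + 5 = 2)
p(Y, U) = √7
p(22, c(-2)) - 399 = √7 - 399 = -399 + √7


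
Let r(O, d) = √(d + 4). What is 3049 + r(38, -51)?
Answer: 3049 + I*√47 ≈ 3049.0 + 6.8557*I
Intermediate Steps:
r(O, d) = √(4 + d)
3049 + r(38, -51) = 3049 + √(4 - 51) = 3049 + √(-47) = 3049 + I*√47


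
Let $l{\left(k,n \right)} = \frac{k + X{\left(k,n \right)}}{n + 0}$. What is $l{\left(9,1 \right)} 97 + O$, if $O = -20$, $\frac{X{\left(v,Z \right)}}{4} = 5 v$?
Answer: $18313$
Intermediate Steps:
$X{\left(v,Z \right)} = 20 v$ ($X{\left(v,Z \right)} = 4 \cdot 5 v = 20 v$)
$l{\left(k,n \right)} = \frac{21 k}{n}$ ($l{\left(k,n \right)} = \frac{k + 20 k}{n + 0} = \frac{21 k}{n}$)
$l{\left(9,1 \right)} 97 + O = 21 \cdot 9 \cdot 1^{-1} \cdot 97 - 20 = 21 \cdot 9 \cdot 1 \cdot 97 - 20 = 189 \cdot 97 - 20 = 18333 - 20 = 18313$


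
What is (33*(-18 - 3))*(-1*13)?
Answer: 9009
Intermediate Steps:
(33*(-18 - 3))*(-1*13) = (33*(-21))*(-13) = -693*(-13) = 9009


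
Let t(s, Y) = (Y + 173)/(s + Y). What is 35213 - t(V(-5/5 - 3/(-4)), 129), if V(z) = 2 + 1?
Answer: 2323907/66 ≈ 35211.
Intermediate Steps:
V(z) = 3
t(s, Y) = (173 + Y)/(Y + s)
35213 - t(V(-5/5 - 3/(-4)), 129) = 35213 - (173 + 129)/(129 + 3) = 35213 - 302/132 = 35213 - 1*151/66 = 35213 - 151/66 = 2323907/66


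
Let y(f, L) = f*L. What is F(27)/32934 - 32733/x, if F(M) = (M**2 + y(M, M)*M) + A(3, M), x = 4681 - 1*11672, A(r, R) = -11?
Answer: 1220652013/230241594 ≈ 5.3016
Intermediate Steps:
y(f, L) = L*f
x = -6991 (x = 4681 - 11672 = -6991)
F(M) = -11 + M**2 + M**3 (F(M) = (M**2 + (M*M)*M) - 11 = (M**2 + M**2*M) - 11 = (M**2 + M**3) - 11 = -11 + M**2 + M**3)
F(27)/32934 - 32733/x = (-11 + 27**2 + 27**3)/32934 - 32733/(-6991) = (-11 + 729 + 19683)*(1/32934) - 32733*(-1/6991) = 20401*(1/32934) + 32733/6991 = 20401/32934 + 32733/6991 = 1220652013/230241594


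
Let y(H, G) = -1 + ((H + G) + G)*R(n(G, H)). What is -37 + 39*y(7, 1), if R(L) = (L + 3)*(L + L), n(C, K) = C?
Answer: 2732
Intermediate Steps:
R(L) = 2*L*(3 + L) (R(L) = (3 + L)*(2*L) = 2*L*(3 + L))
y(H, G) = -1 + 2*G*(3 + G)*(H + 2*G) (y(H, G) = -1 + ((H + G) + G)*(2*G*(3 + G)) = -1 + ((G + H) + G)*(2*G*(3 + G)) = -1 + (H + 2*G)*(2*G*(3 + G)) = -1 + 2*G*(3 + G)*(H + 2*G))
-37 + 39*y(7, 1) = -37 + 39*(-1 + 4*1²*(3 + 1) + 2*1*7*(3 + 1)) = -37 + 39*(-1 + 4*1*4 + 2*1*7*4) = -37 + 39*(-1 + 16 + 56) = -37 + 39*71 = -37 + 2769 = 2732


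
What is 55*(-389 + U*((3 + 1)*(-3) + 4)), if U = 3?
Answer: -22715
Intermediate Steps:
55*(-389 + U*((3 + 1)*(-3) + 4)) = 55*(-389 + 3*((3 + 1)*(-3) + 4)) = 55*(-389 + 3*(4*(-3) + 4)) = 55*(-389 + 3*(-12 + 4)) = 55*(-389 + 3*(-8)) = 55*(-389 - 24) = 55*(-413) = -22715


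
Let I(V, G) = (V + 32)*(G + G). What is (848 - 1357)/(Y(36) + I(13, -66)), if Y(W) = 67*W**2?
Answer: -509/80892 ≈ -0.0062923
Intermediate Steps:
I(V, G) = 2*G*(32 + V) (I(V, G) = (32 + V)*(2*G) = 2*G*(32 + V))
(848 - 1357)/(Y(36) + I(13, -66)) = (848 - 1357)/(67*36**2 + 2*(-66)*(32 + 13)) = -509/(67*1296 + 2*(-66)*45) = -509/(86832 - 5940) = -509/80892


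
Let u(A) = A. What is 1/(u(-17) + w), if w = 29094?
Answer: 1/29077 ≈ 3.4391e-5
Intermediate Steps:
1/(u(-17) + w) = 1/(-17 + 29094) = 1/29077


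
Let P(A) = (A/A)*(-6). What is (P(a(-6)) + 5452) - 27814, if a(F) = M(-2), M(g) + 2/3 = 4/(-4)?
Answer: -22368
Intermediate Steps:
M(g) = -5/3 (M(g) = -⅔ + 4/(-4) = -⅔ + 4*(-¼) = -⅔ - 1 = -5/3)
a(F) = -5/3
P(A) = -6 (P(A) = 1*(-6) = -6)
(P(a(-6)) + 5452) - 27814 = (-6 + 5452) - 27814 = 5446 - 27814 = -22368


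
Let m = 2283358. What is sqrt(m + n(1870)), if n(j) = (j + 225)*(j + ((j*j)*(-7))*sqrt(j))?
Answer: 22*sqrt(12812 - 105954625*sqrt(1870)) ≈ 1.4892e+6*I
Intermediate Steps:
n(j) = (225 + j)*(j - 7*j**(5/2)) (n(j) = (225 + j)*(j + (j**2*(-7))*sqrt(j)) = (225 + j)*(j + (-7*j**2)*sqrt(j)) = (225 + j)*(j - 7*j**(5/2)))
sqrt(m + n(1870)) = sqrt(2283358 + (1870**2 - 5507617500*sqrt(1870) - 45774421000*sqrt(1870) + 225*1870)) = sqrt(2283358 + (3496900 - 5507617500*sqrt(1870) - 45774421000*sqrt(1870) + 420750)) = sqrt(2283358 + (3917650 - 51282038500*sqrt(1870))) = sqrt(6201008 - 51282038500*sqrt(1870))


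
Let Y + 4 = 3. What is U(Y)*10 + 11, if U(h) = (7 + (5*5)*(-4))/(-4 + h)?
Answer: 197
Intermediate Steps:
Y = -1 (Y = -4 + 3 = -1)
U(h) = -93/(-4 + h) (U(h) = (7 + 25*(-4))/(-4 + h) = (7 - 100)/(-4 + h) = -93/(-4 + h))
U(Y)*10 + 11 = -93/(-4 - 1)*10 + 11 = -93/(-5)*10 + 11 = -93*(-1/5)*10 + 11 = (93/5)*10 + 11 = 186 + 11 = 197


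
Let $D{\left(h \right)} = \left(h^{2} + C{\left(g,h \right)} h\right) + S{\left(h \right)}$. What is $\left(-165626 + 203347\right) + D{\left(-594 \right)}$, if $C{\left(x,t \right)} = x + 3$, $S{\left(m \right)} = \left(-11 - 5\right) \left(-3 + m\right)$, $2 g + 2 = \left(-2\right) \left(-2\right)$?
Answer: $397733$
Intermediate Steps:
$g = 1$ ($g = -1 + \frac{\left(-2\right) \left(-2\right)}{2} = -1 + \frac{1}{2} \cdot 4 = -1 + 2 = 1$)
$S{\left(m \right)} = 48 - 16 m$ ($S{\left(m \right)} = - 16 \left(-3 + m\right) = 48 - 16 m$)
$C{\left(x,t \right)} = 3 + x$
$D{\left(h \right)} = 48 + h^{2} - 12 h$ ($D{\left(h \right)} = \left(h^{2} + \left(3 + 1\right) h\right) - \left(-48 + 16 h\right) = \left(h^{2} + 4 h\right) - \left(-48 + 16 h\right) = 48 + h^{2} - 12 h$)
$\left(-165626 + 203347\right) + D{\left(-594 \right)} = \left(-165626 + 203347\right) + \left(48 + \left(-594\right)^{2} - -7128\right) = 37721 + \left(48 + 352836 + 7128\right) = 37721 + 360012 = 397733$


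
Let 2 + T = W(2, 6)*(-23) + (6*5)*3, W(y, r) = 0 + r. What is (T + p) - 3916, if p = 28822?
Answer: 24856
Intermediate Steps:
W(y, r) = r
T = -50 (T = -2 + (6*(-23) + (6*5)*3) = -2 + (-138 + 30*3) = -2 + (-138 + 90) = -2 - 48 = -50)
(T + p) - 3916 = (-50 + 28822) - 3916 = 28772 - 3916 = 24856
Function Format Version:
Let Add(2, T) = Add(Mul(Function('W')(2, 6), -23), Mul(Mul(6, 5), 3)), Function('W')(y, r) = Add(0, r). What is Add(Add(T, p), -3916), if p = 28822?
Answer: 24856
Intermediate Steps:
Function('W')(y, r) = r
T = -50 (T = Add(-2, Add(Mul(6, -23), Mul(Mul(6, 5), 3))) = Add(-2, Add(-138, Mul(30, 3))) = Add(-2, Add(-138, 90)) = Add(-2, -48) = -50)
Add(Add(T, p), -3916) = Add(Add(-50, 28822), -3916) = Add(28772, -3916) = 24856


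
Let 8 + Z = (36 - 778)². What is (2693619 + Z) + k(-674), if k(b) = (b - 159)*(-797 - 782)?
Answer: 4559482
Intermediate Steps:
Z = 550556 (Z = -8 + (36 - 778)² = -8 + (-742)² = -8 + 550564 = 550556)
k(b) = 251061 - 1579*b (k(b) = (-159 + b)*(-1579) = 251061 - 1579*b)
(2693619 + Z) + k(-674) = (2693619 + 550556) + (251061 - 1579*(-674)) = 3244175 + (251061 + 1064246) = 3244175 + 1315307 = 4559482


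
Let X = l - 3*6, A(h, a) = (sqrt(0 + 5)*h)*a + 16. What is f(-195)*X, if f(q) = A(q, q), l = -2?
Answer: -320 - 760500*sqrt(5) ≈ -1.7009e+6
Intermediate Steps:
A(h, a) = 16 + a*h*sqrt(5) (A(h, a) = (sqrt(5)*h)*a + 16 = (h*sqrt(5))*a + 16 = a*h*sqrt(5) + 16 = 16 + a*h*sqrt(5))
f(q) = 16 + sqrt(5)*q**2 (f(q) = 16 + q*q*sqrt(5) = 16 + sqrt(5)*q**2)
X = -20 (X = -2 - 3*6 = -2 - 18 = -20)
f(-195)*X = (16 + sqrt(5)*(-195)**2)*(-20) = (16 + sqrt(5)*38025)*(-20) = (16 + 38025*sqrt(5))*(-20) = -320 - 760500*sqrt(5)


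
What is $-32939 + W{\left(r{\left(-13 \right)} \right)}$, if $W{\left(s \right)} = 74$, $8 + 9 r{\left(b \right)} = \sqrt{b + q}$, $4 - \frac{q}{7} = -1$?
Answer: $-32865$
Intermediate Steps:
$q = 35$ ($q = 28 - -7 = 28 + 7 = 35$)
$r{\left(b \right)} = - \frac{8}{9} + \frac{\sqrt{35 + b}}{9}$ ($r{\left(b \right)} = - \frac{8}{9} + \frac{\sqrt{b + 35}}{9} = - \frac{8}{9} + \frac{\sqrt{35 + b}}{9}$)
$-32939 + W{\left(r{\left(-13 \right)} \right)} = -32939 + 74 = -32865$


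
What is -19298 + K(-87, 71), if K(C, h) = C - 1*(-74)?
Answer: -19311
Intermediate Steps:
K(C, h) = 74 + C (K(C, h) = C + 74 = 74 + C)
-19298 + K(-87, 71) = -19298 + (74 - 87) = -19298 - 13 = -19311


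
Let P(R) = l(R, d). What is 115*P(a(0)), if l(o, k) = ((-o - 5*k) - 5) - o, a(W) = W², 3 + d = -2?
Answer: 2300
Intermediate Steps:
d = -5 (d = -3 - 2 = -5)
l(o, k) = -5 - 5*k - 2*o (l(o, k) = (-5 - o - 5*k) - o = -5 - 5*k - 2*o)
P(R) = 20 - 2*R (P(R) = -5 - 5*(-5) - 2*R = -5 + 25 - 2*R = 20 - 2*R)
115*P(a(0)) = 115*(20 - 2*0²) = 115*(20 - 2*0) = 115*(20 + 0) = 115*20 = 2300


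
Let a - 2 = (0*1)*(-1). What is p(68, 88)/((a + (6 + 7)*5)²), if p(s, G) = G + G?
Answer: 176/4489 ≈ 0.039207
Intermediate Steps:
a = 2 (a = 2 + (0*1)*(-1) = 2 + 0*(-1) = 2 + 0 = 2)
p(s, G) = 2*G
p(68, 88)/((a + (6 + 7)*5)²) = (2*88)/((2 + (6 + 7)*5)²) = 176/((2 + 13*5)²) = 176/((2 + 65)²) = 176/(67²) = 176/4489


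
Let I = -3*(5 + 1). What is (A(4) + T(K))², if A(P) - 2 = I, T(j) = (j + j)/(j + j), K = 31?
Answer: 225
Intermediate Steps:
T(j) = 1 (T(j) = (2*j)/((2*j)) = (2*j)*(1/(2*j)) = 1)
I = -18 (I = -3*6 = -18)
A(P) = -16 (A(P) = 2 - 18 = -16)
(A(4) + T(K))² = (-16 + 1)² = (-15)² = 225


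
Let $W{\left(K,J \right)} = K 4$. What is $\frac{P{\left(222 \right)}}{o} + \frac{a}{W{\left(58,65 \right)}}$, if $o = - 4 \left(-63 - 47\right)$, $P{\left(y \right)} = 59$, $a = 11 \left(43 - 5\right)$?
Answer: $\frac{24701}{12760} \approx 1.9358$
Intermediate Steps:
$W{\left(K,J \right)} = 4 K$
$a = 418$ ($a = 11 \cdot 38 = 418$)
$o = 440$ ($o = \left(-4\right) \left(-110\right) = 440$)
$\frac{P{\left(222 \right)}}{o} + \frac{a}{W{\left(58,65 \right)}} = \frac{59}{440} + \frac{418}{4 \cdot 58} = 59 \cdot \frac{1}{440} + \frac{418}{232} = \frac{59}{440} + 418 \cdot \frac{1}{232} = \frac{59}{440} + \frac{209}{116} = \frac{24701}{12760}$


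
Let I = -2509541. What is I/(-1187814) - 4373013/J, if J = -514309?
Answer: 6485005585751/610903430526 ≈ 10.615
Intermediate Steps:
I/(-1187814) - 4373013/J = -2509541/(-1187814) - 4373013/(-514309) = -2509541*(-1/1187814) - 4373013*(-1/514309) = 2509541/1187814 + 4373013/514309 = 6485005585751/610903430526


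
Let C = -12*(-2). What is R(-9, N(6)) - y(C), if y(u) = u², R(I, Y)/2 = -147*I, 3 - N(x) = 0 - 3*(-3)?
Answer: 2070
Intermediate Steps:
N(x) = -6 (N(x) = 3 - (0 - 3*(-3)) = 3 - (0 + 9) = 3 - 1*9 = 3 - 9 = -6)
C = 24
R(I, Y) = -294*I (R(I, Y) = 2*(-147*I) = -294*I)
R(-9, N(6)) - y(C) = -294*(-9) - 1*24² = 2646 - 1*576 = 2646 - 576 = 2070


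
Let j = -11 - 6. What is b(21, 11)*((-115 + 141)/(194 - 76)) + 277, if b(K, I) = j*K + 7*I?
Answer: 12703/59 ≈ 215.31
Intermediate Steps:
j = -17
b(K, I) = -17*K + 7*I
b(21, 11)*((-115 + 141)/(194 - 76)) + 277 = (-17*21 + 7*11)*((-115 + 141)/(194 - 76)) + 277 = (-357 + 77)*(26/118) + 277 = -7280/118 + 277 = -280*13/59 + 277 = -3640/59 + 277 = 12703/59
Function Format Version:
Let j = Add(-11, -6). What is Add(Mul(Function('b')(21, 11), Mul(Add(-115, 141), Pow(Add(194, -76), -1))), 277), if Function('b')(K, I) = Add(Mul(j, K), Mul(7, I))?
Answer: Rational(12703, 59) ≈ 215.31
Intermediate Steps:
j = -17
Function('b')(K, I) = Add(Mul(-17, K), Mul(7, I))
Add(Mul(Function('b')(21, 11), Mul(Add(-115, 141), Pow(Add(194, -76), -1))), 277) = Add(Mul(Add(Mul(-17, 21), Mul(7, 11)), Mul(Add(-115, 141), Pow(Add(194, -76), -1))), 277) = Add(Mul(Add(-357, 77), Mul(26, Pow(118, -1))), 277) = Add(Mul(-280, Mul(26, Rational(1, 118))), 277) = Add(Mul(-280, Rational(13, 59)), 277) = Add(Rational(-3640, 59), 277) = Rational(12703, 59)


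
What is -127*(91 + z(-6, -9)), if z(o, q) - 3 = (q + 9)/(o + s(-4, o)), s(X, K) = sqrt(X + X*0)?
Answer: -11938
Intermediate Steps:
s(X, K) = sqrt(X) (s(X, K) = sqrt(X + 0) = sqrt(X))
z(o, q) = 3 + (9 + q)/(o + 2*I) (z(o, q) = 3 + (q + 9)/(o + sqrt(-4)) = 3 + (9 + q)/(o + 2*I))
-127*(91 + z(-6, -9)) = -127*(91 + (9 - 9 + 3*(-6) + 6*I)/(-6 + 2*I)) = -127*(91 + ((-6 - 2*I)/40)*(9 - 9 - 18 + 6*I)) = -127*(91 + ((-6 - 2*I)/40)*(-18 + 6*I)) = -127*(91 + (-18 + 6*I)*(-6 - 2*I)/40) = -11557 - 127*(-18 + 6*I)*(-6 - 2*I)/40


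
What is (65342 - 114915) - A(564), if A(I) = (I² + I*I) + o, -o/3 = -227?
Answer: -686446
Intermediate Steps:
o = 681 (o = -3*(-227) = 681)
A(I) = 681 + 2*I² (A(I) = (I² + I*I) + 681 = (I² + I²) + 681 = 2*I² + 681 = 681 + 2*I²)
(65342 - 114915) - A(564) = (65342 - 114915) - (681 + 2*564²) = -49573 - (681 + 2*318096) = -49573 - (681 + 636192) = -49573 - 1*636873 = -49573 - 636873 = -686446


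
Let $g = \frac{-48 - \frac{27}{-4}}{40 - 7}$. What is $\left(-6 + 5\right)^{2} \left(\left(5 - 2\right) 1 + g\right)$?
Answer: $\frac{7}{4} \approx 1.75$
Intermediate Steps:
$g = - \frac{5}{4}$ ($g = \frac{-48 - - \frac{27}{4}}{33} = \left(-48 + \frac{27}{4}\right) \frac{1}{33} = \left(- \frac{165}{4}\right) \frac{1}{33} = - \frac{5}{4} \approx -1.25$)
$\left(-6 + 5\right)^{2} \left(\left(5 - 2\right) 1 + g\right) = \left(-6 + 5\right)^{2} \left(\left(5 - 2\right) 1 - \frac{5}{4}\right) = \left(-1\right)^{2} \left(3 \cdot 1 - \frac{5}{4}\right) = 1 \left(3 - \frac{5}{4}\right) = 1 \cdot \frac{7}{4} = \frac{7}{4}$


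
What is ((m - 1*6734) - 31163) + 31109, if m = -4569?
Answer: -11357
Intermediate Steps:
((m - 1*6734) - 31163) + 31109 = ((-4569 - 1*6734) - 31163) + 31109 = ((-4569 - 6734) - 31163) + 31109 = (-11303 - 31163) + 31109 = -42466 + 31109 = -11357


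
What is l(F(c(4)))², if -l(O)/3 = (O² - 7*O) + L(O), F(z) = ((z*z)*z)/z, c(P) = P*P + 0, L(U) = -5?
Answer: 36563941089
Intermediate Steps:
c(P) = P² (c(P) = P² + 0 = P²)
F(z) = z² (F(z) = (z²*z)/z = z³/z = z²)
l(O) = 15 - 3*O² + 21*O (l(O) = -3*((O² - 7*O) - 5) = -3*(-5 + O² - 7*O) = 15 - 3*O² + 21*O)
l(F(c(4)))² = (15 - 3*((4²)²)² + 21*(4²)²)² = (15 - 3*(16²)² + 21*16²)² = (15 - 3*256² + 21*256)² = (15 - 3*65536 + 5376)² = (15 - 196608 + 5376)² = (-191217)² = 36563941089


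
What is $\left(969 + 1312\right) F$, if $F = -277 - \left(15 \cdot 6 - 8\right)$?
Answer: $-818879$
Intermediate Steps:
$F = -359$ ($F = -277 - \left(90 - 8\right) = -277 - 82 = -359$)
$\left(969 + 1312\right) F = \left(969 + 1312\right) \left(-359\right) = 2281 \left(-359\right) = -818879$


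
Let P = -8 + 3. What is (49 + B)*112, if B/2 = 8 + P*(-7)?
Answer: 15120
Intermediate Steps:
P = -5
B = 86 (B = 2*(8 - 5*(-7)) = 2*(8 + 35) = 2*43 = 86)
(49 + B)*112 = (49 + 86)*112 = 135*112 = 15120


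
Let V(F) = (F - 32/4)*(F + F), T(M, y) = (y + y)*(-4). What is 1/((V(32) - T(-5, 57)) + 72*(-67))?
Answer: -1/2832 ≈ -0.00035311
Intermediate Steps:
T(M, y) = -8*y (T(M, y) = (2*y)*(-4) = -8*y)
V(F) = 2*F*(-8 + F) (V(F) = (F - 32*1/4)*(2*F) = (F - 8)*(2*F) = (-8 + F)*(2*F) = 2*F*(-8 + F))
1/((V(32) - T(-5, 57)) + 72*(-67)) = 1/((2*32*(-8 + 32) - (-8)*57) + 72*(-67)) = 1/((2*32*24 - 1*(-456)) - 4824) = 1/((1536 + 456) - 4824) = 1/(1992 - 4824) = 1/(-2832) = -1/2832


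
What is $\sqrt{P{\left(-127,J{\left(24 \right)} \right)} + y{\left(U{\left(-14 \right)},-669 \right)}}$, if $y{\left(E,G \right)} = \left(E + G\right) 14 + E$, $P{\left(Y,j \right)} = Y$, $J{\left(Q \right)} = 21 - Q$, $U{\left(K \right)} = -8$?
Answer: $i \sqrt{9613} \approx 98.046 i$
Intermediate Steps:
$y{\left(E,G \right)} = 14 G + 15 E$ ($y{\left(E,G \right)} = \left(14 E + 14 G\right) + E = 14 G + 15 E$)
$\sqrt{P{\left(-127,J{\left(24 \right)} \right)} + y{\left(U{\left(-14 \right)},-669 \right)}} = \sqrt{-127 + \left(14 \left(-669\right) + 15 \left(-8\right)\right)} = \sqrt{-127 - 9486} = \sqrt{-9613} = i \sqrt{9613}$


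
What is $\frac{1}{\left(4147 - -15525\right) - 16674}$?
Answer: $\frac{1}{2998} \approx 0.00033356$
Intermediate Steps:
$\frac{1}{\left(4147 - -15525\right) - 16674} = \frac{1}{\left(4147 + 15525\right) - 16674} = \frac{1}{19672 - 16674} = \frac{1}{2998}$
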